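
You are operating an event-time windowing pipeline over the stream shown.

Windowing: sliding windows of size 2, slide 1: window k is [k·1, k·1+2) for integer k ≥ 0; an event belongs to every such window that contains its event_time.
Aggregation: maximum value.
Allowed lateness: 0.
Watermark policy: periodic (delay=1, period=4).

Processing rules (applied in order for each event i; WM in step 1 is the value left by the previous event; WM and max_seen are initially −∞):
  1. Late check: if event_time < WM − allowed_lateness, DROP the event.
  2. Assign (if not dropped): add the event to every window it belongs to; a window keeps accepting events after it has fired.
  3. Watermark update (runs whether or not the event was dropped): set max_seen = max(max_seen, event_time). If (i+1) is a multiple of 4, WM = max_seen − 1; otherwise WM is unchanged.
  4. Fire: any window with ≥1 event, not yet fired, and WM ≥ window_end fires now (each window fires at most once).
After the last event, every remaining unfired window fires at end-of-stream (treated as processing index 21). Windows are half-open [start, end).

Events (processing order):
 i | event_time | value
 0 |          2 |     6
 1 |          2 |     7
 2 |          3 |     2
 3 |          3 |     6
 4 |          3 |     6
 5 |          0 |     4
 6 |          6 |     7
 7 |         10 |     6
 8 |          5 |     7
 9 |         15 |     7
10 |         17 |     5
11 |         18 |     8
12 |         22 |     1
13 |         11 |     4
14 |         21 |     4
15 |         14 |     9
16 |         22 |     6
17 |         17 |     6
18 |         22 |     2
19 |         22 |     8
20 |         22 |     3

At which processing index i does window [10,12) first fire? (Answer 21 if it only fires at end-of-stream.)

i=0 t=2 v=6: → [2,4),[1,3); WM=−∞
i=1 t=2 v=7: → [2,4),[1,3); WM=−∞
i=2 t=3 v=2: → [3,5),[2,4); WM=−∞
i=3 t=3 v=6: → [3,5),[2,4); WM=2
i=4 t=3 v=6: → [3,5),[2,4); WM=2
i=5 t=0 v=4: DROP (t<2-0); WM=2
i=6 t=6 v=7: → [6,8),[5,7); WM=2
i=7 t=10 v=6: → [10,12),[9,11); WM=9; [1,3) fires=7 [2,4) fires=7 [3,5) fires=6 [5,7) fires=7 [6,8) fires=7
i=8 t=5 v=7: DROP (t<9-0); WM=9
i=9 t=15 v=7: → [15,17),[14,16); WM=9
i=10 t=17 v=5: → [17,19),[16,18); WM=9
i=11 t=18 v=8: → [18,20),[17,19); WM=17; [9,11) fires=6 [10,12) fires=6 [14,16) fires=7 [15,17) fires=7
i=12 t=22 v=1: → [22,24),[21,23); WM=17
i=13 t=11 v=4: DROP (t<17-0); WM=17
i=14 t=21 v=4: → [21,23),[20,22); WM=17
i=15 t=14 v=9: DROP (t<17-0); WM=21; [16,18) fires=5 [17,19) fires=8 [18,20) fires=8
i=16 t=22 v=6: → [22,24),[21,23); WM=21
i=17 t=17 v=6: DROP (t<21-0); WM=21
i=18 t=22 v=2: → [22,24),[21,23); WM=21
i=19 t=22 v=8: → [22,24),[21,23); WM=21
i=20 t=22 v=3: → [22,24),[21,23); WM=21

11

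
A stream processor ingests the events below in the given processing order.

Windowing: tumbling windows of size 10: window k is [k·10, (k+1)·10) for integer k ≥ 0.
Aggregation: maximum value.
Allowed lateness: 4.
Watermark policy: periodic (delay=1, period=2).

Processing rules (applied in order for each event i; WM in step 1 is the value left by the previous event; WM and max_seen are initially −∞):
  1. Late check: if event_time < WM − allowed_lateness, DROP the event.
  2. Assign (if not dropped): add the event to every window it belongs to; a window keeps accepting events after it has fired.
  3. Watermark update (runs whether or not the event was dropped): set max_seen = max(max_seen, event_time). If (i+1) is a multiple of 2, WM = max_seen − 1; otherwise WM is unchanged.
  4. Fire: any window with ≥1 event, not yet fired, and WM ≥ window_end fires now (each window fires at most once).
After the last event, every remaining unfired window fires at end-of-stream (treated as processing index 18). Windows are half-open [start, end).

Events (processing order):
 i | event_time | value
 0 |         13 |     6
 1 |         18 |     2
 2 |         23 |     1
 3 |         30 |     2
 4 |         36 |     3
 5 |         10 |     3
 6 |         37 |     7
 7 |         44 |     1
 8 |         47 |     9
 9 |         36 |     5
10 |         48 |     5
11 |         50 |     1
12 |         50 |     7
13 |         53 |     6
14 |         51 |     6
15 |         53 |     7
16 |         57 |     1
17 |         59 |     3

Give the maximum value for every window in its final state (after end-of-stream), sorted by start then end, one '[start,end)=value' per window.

[10,20)=6 [20,30)=1 [30,40)=7 [40,50)=9 [50,60)=7

i=0 t=13 v=6: → [10,20); WM=−∞
i=1 t=18 v=2: → [10,20); WM=17
i=2 t=23 v=1: → [20,30); WM=17
i=3 t=30 v=2: → [30,40); WM=29; [10,20) fires=6
i=4 t=36 v=3: → [30,40); WM=29
i=5 t=10 v=3: DROP (t<29-4); WM=35; [20,30) fires=1
i=6 t=37 v=7: → [30,40); WM=35
i=7 t=44 v=1: → [40,50); WM=43; [30,40) fires=7
i=8 t=47 v=9: → [40,50); WM=43
i=9 t=36 v=5: DROP (t<43-4); WM=46
i=10 t=48 v=5: → [40,50); WM=46
i=11 t=50 v=1: → [50,60); WM=49
i=12 t=50 v=7: → [50,60); WM=49
i=13 t=53 v=6: → [50,60); WM=52; [40,50) fires=9
i=14 t=51 v=6: → [50,60); WM=52
i=15 t=53 v=7: → [50,60); WM=52
i=16 t=57 v=1: → [50,60); WM=52
i=17 t=59 v=3: → [50,60); WM=58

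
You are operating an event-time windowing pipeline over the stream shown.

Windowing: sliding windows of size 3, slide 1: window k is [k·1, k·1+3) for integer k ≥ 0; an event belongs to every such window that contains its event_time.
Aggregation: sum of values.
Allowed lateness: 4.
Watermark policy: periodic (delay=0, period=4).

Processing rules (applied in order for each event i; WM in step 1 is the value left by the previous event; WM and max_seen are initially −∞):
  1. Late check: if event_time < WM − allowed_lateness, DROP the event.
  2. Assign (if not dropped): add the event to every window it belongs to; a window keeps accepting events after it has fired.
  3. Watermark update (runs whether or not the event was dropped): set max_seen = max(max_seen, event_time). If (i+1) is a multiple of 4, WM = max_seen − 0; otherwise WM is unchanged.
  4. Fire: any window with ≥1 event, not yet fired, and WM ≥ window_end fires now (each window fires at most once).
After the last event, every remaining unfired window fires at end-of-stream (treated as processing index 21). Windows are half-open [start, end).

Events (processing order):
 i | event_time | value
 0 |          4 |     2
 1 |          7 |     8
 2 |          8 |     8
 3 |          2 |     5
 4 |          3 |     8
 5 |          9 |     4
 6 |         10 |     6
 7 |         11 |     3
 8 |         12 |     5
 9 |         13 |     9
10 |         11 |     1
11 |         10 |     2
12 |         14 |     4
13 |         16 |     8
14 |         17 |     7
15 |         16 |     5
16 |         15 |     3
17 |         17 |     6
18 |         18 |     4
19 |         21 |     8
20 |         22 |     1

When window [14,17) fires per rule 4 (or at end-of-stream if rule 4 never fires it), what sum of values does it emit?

17

i=0 t=4 v=2: → [4,7),[3,6),[2,5); WM=−∞
i=1 t=7 v=8: → [7,10),[6,9),[5,8); WM=−∞
i=2 t=8 v=8: → [8,11),[7,10),[6,9); WM=−∞
i=3 t=2 v=5: → [2,5),[1,4),[0,3); WM=8; [0,3) fires=5 [1,4) fires=5 [2,5) fires=7 [3,6) fires=2 [4,7) fires=2 [5,8) fires=8
i=4 t=3 v=8: DROP (t<8-4); WM=8
i=5 t=9 v=4: → [9,12),[8,11),[7,10); WM=8
i=6 t=10 v=6: → [10,13),[9,12),[8,11); WM=8
i=7 t=11 v=3: → [11,14),[10,13),[9,12); WM=11; [6,9) fires=16 [7,10) fires=20 [8,11) fires=18
i=8 t=12 v=5: → [12,15),[11,14),[10,13); WM=11
i=9 t=13 v=9: → [13,16),[12,15),[11,14); WM=11
i=10 t=11 v=1: → [11,14),[10,13),[9,12); WM=11
i=11 t=10 v=2: → [10,13),[9,12),[8,11); WM=13; [9,12) fires=16 [10,13) fires=17
i=12 t=14 v=4: → [14,17),[13,16),[12,15); WM=13
i=13 t=16 v=8: → [16,19),[15,18),[14,17); WM=13
i=14 t=17 v=7: → [17,20),[16,19),[15,18); WM=13
i=15 t=16 v=5: → [16,19),[15,18),[14,17); WM=17; [11,14) fires=18 [12,15) fires=18 [13,16) fires=13 [14,17) fires=17
i=16 t=15 v=3: → [15,18),[14,17),[13,16); WM=17
i=17 t=17 v=6: → [17,20),[16,19),[15,18); WM=17
i=18 t=18 v=4: → [18,21),[17,20),[16,19); WM=17
i=19 t=21 v=8: → [21,24),[20,23),[19,22); WM=21; [15,18) fires=29 [16,19) fires=30 [17,20) fires=17 [18,21) fires=4
i=20 t=22 v=1: → [22,25),[21,24),[20,23); WM=21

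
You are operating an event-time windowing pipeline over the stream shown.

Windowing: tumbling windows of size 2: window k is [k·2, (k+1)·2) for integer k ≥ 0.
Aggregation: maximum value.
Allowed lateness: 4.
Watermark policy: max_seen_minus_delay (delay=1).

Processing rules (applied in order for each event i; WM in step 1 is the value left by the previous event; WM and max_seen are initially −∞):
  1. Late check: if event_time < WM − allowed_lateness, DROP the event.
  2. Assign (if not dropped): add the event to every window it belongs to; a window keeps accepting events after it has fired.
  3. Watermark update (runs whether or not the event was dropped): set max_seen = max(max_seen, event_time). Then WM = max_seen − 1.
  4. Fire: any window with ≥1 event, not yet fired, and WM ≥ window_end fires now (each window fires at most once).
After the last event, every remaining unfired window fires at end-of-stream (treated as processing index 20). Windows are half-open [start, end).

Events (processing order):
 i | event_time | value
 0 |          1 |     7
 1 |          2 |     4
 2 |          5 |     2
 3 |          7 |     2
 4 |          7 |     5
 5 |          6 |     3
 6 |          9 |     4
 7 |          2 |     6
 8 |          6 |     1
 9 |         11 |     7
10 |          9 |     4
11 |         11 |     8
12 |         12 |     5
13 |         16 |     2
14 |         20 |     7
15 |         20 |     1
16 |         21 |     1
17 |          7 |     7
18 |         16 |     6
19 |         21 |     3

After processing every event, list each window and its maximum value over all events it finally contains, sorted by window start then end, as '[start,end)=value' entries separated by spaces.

[0,2)=7 [2,4)=4 [4,6)=2 [6,8)=5 [8,10)=4 [10,12)=8 [12,14)=5 [16,18)=6 [20,22)=7

i=0 t=1 v=7: → [0,2); WM=0
i=1 t=2 v=4: → [2,4); WM=1
i=2 t=5 v=2: → [4,6); WM=4; [0,2) fires=7 [2,4) fires=4
i=3 t=7 v=2: → [6,8); WM=6; [4,6) fires=2
i=4 t=7 v=5: → [6,8); WM=6
i=5 t=6 v=3: → [6,8); WM=6
i=6 t=9 v=4: → [8,10); WM=8; [6,8) fires=5
i=7 t=2 v=6: DROP (t<8-4); WM=8
i=8 t=6 v=1: → [6,8); WM=8
i=9 t=11 v=7: → [10,12); WM=10; [8,10) fires=4
i=10 t=9 v=4: → [8,10); WM=10
i=11 t=11 v=8: → [10,12); WM=10
i=12 t=12 v=5: → [12,14); WM=11
i=13 t=16 v=2: → [16,18); WM=15; [10,12) fires=8 [12,14) fires=5
i=14 t=20 v=7: → [20,22); WM=19; [16,18) fires=2
i=15 t=20 v=1: → [20,22); WM=19
i=16 t=21 v=1: → [20,22); WM=20
i=17 t=7 v=7: DROP (t<20-4); WM=20
i=18 t=16 v=6: → [16,18); WM=20
i=19 t=21 v=3: → [20,22); WM=20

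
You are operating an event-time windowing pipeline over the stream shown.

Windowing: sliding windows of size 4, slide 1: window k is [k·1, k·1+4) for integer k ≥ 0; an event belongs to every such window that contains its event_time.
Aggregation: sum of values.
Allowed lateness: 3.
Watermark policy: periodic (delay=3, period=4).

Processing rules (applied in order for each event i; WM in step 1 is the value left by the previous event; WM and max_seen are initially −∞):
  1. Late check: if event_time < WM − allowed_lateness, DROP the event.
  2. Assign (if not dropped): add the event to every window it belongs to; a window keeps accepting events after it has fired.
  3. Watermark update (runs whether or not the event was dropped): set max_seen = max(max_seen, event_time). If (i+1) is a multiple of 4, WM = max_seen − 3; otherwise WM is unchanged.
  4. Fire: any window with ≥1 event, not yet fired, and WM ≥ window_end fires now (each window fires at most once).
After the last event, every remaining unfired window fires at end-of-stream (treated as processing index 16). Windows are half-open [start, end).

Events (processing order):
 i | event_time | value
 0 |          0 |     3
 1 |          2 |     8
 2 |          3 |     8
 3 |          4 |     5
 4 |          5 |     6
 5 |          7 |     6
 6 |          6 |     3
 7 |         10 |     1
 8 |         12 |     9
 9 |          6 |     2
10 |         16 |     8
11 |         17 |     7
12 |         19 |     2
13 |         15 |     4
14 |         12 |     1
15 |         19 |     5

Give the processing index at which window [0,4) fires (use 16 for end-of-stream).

7

i=0 t=0 v=3: → [0,4); WM=−∞
i=1 t=2 v=8: → [2,6),[1,5),[0,4); WM=−∞
i=2 t=3 v=8: → [3,7),[2,6),[1,5),[0,4); WM=−∞
i=3 t=4 v=5: → [4,8),[3,7),[2,6),[1,5); WM=1
i=4 t=5 v=6: → [5,9),[4,8),[3,7),[2,6); WM=1
i=5 t=7 v=6: → [7,11),[6,10),[5,9),[4,8); WM=1
i=6 t=6 v=3: → [6,10),[5,9),[4,8),[3,7); WM=1
i=7 t=10 v=1: → [10,14),[9,13),[8,12),[7,11); WM=7; [0,4) fires=19 [1,5) fires=21 [2,6) fires=27 [3,7) fires=22
i=8 t=12 v=9: → [12,16),[11,15),[10,14),[9,13); WM=7
i=9 t=6 v=2: → [6,10),[5,9),[4,8),[3,7); WM=7
i=10 t=16 v=8: → [16,20),[15,19),[14,18),[13,17); WM=7
i=11 t=17 v=7: → [17,21),[16,20),[15,19),[14,18); WM=14; [4,8) fires=22 [5,9) fires=17 [6,10) fires=11 [7,11) fires=7 [8,12) fires=1 [9,13) fires=10 [10,14) fires=10
i=12 t=19 v=2: → [19,23),[18,22),[17,21),[16,20); WM=14
i=13 t=15 v=4: → [15,19),[14,18),[13,17),[12,16); WM=14
i=14 t=12 v=1: → [12,16),[11,15),[10,14),[9,13); WM=14
i=15 t=19 v=5: → [19,23),[18,22),[17,21),[16,20); WM=16; [11,15) fires=10 [12,16) fires=14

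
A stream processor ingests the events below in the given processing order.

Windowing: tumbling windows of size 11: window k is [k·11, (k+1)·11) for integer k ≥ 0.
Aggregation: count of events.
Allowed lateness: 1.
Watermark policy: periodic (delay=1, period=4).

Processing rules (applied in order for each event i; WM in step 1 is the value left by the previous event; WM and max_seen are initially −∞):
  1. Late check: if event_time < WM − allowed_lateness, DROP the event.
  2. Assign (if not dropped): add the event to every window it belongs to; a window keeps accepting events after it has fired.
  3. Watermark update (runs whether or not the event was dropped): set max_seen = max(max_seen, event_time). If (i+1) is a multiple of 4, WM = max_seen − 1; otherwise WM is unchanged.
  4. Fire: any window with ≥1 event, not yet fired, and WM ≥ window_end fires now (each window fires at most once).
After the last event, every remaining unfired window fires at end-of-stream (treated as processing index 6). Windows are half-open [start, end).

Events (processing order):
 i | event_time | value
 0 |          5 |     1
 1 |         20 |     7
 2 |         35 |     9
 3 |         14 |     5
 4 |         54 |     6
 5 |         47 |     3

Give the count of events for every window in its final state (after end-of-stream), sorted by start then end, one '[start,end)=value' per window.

i=0 t=5 v=1: → [0,11); WM=−∞
i=1 t=20 v=7: → [11,22); WM=−∞
i=2 t=35 v=9: → [33,44); WM=−∞
i=3 t=14 v=5: → [11,22); WM=34; [0,11) fires=1 [11,22) fires=2
i=4 t=54 v=6: → [44,55); WM=34
i=5 t=47 v=3: → [44,55); WM=34

[0,11)=1 [11,22)=2 [33,44)=1 [44,55)=2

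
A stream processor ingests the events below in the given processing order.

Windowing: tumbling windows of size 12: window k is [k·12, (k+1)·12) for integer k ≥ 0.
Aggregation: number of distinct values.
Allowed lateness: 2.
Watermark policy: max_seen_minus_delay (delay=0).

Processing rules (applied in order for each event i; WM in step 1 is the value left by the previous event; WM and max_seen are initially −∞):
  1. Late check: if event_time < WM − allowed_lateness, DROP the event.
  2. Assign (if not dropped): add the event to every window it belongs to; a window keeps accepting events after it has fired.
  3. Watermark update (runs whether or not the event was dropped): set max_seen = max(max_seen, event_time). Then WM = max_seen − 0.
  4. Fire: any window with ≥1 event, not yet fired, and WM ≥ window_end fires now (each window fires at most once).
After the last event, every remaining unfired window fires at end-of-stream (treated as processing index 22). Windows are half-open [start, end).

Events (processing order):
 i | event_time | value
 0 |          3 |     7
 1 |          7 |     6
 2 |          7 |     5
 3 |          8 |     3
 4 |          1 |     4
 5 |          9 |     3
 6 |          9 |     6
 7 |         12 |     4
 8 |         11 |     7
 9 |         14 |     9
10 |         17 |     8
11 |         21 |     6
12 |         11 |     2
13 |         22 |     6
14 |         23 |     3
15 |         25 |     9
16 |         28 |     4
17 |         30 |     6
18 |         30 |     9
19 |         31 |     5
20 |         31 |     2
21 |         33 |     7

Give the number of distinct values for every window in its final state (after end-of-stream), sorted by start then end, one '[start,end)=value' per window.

[0,12)=4 [12,24)=5 [24,36)=6

i=0 t=3 v=7: → [0,12); WM=3
i=1 t=7 v=6: → [0,12); WM=7
i=2 t=7 v=5: → [0,12); WM=7
i=3 t=8 v=3: → [0,12); WM=8
i=4 t=1 v=4: DROP (t<8-2); WM=8
i=5 t=9 v=3: → [0,12); WM=9
i=6 t=9 v=6: → [0,12); WM=9
i=7 t=12 v=4: → [12,24); WM=12; [0,12) fires=4
i=8 t=11 v=7: → [0,12); WM=12
i=9 t=14 v=9: → [12,24); WM=14
i=10 t=17 v=8: → [12,24); WM=17
i=11 t=21 v=6: → [12,24); WM=21
i=12 t=11 v=2: DROP (t<21-2); WM=21
i=13 t=22 v=6: → [12,24); WM=22
i=14 t=23 v=3: → [12,24); WM=23
i=15 t=25 v=9: → [24,36); WM=25; [12,24) fires=5
i=16 t=28 v=4: → [24,36); WM=28
i=17 t=30 v=6: → [24,36); WM=30
i=18 t=30 v=9: → [24,36); WM=30
i=19 t=31 v=5: → [24,36); WM=31
i=20 t=31 v=2: → [24,36); WM=31
i=21 t=33 v=7: → [24,36); WM=33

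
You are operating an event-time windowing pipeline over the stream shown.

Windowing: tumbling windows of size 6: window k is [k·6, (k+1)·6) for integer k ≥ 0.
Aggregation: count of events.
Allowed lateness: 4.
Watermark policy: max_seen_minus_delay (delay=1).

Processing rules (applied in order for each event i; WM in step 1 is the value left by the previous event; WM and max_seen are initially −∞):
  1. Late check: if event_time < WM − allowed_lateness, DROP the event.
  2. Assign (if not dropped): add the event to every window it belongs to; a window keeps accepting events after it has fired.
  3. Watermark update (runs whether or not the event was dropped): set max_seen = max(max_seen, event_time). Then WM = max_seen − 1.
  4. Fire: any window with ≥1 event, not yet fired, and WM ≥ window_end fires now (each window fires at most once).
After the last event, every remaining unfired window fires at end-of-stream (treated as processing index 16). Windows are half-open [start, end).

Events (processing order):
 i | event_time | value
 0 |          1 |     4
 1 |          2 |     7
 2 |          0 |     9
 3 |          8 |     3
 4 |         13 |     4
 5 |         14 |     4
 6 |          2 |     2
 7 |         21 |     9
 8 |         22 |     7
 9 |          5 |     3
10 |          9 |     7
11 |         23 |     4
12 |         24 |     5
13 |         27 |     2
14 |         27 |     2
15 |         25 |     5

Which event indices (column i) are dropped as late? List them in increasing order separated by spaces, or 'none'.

6 9 10

i=0 t=1 v=4: → [0,6); WM=0
i=1 t=2 v=7: → [0,6); WM=1
i=2 t=0 v=9: → [0,6); WM=1
i=3 t=8 v=3: → [6,12); WM=7; [0,6) fires=3
i=4 t=13 v=4: → [12,18); WM=12; [6,12) fires=1
i=5 t=14 v=4: → [12,18); WM=13
i=6 t=2 v=2: DROP (t<13-4); WM=13
i=7 t=21 v=9: → [18,24); WM=20; [12,18) fires=2
i=8 t=22 v=7: → [18,24); WM=21
i=9 t=5 v=3: DROP (t<21-4); WM=21
i=10 t=9 v=7: DROP (t<21-4); WM=21
i=11 t=23 v=4: → [18,24); WM=22
i=12 t=24 v=5: → [24,30); WM=23
i=13 t=27 v=2: → [24,30); WM=26; [18,24) fires=3
i=14 t=27 v=2: → [24,30); WM=26
i=15 t=25 v=5: → [24,30); WM=26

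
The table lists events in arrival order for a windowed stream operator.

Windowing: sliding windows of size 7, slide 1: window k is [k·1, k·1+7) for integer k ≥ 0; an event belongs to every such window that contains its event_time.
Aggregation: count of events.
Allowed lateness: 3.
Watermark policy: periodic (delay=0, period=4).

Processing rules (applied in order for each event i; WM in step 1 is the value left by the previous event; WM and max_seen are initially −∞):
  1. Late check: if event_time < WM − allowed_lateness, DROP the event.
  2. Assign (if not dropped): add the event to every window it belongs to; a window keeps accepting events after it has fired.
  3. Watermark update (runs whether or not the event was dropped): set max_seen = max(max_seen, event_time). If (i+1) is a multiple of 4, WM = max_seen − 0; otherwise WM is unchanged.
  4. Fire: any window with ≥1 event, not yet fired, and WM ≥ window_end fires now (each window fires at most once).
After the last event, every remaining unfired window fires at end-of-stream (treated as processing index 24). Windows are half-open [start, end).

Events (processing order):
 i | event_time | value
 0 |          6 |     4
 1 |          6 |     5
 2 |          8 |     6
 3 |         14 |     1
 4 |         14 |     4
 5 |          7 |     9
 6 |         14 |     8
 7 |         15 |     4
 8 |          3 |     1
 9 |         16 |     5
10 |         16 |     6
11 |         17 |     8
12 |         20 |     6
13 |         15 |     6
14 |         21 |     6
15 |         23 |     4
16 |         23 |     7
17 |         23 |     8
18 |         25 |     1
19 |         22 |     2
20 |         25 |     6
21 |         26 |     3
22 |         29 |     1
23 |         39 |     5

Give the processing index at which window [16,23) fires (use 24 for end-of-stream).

15

i=0 t=6 v=4: → [6,13),[5,12),[4,11),[3,10),[2,9),[1,8),[0,7); WM=−∞
i=1 t=6 v=5: → [6,13),[5,12),[4,11),[3,10),[2,9),[1,8),[0,7); WM=−∞
i=2 t=8 v=6: → [8,15),[7,14),[6,13),[5,12),[4,11),[3,10),[2,9); WM=−∞
i=3 t=14 v=1: → [14,21),[13,20),[12,19),[11,18),[10,17),[9,16),[8,15); WM=14; [0,7) fires=2 [1,8) fires=2 [2,9) fires=3 [3,10) fires=3 [4,11) fires=3 [5,12) fires=3 [6,13) fires=3 [7,14) fires=1
i=4 t=14 v=4: → [14,21),[13,20),[12,19),[11,18),[10,17),[9,16),[8,15); WM=14
i=5 t=7 v=9: DROP (t<14-3); WM=14
i=6 t=14 v=8: → [14,21),[13,20),[12,19),[11,18),[10,17),[9,16),[8,15); WM=14
i=7 t=15 v=4: → [15,22),[14,21),[13,20),[12,19),[11,18),[10,17),[9,16); WM=15; [8,15) fires=4
i=8 t=3 v=1: DROP (t<15-3); WM=15
i=9 t=16 v=5: → [16,23),[15,22),[14,21),[13,20),[12,19),[11,18),[10,17); WM=15
i=10 t=16 v=6: → [16,23),[15,22),[14,21),[13,20),[12,19),[11,18),[10,17); WM=15
i=11 t=17 v=8: → [17,24),[16,23),[15,22),[14,21),[13,20),[12,19),[11,18); WM=17; [9,16) fires=4 [10,17) fires=6
i=12 t=20 v=6: → [20,27),[19,26),[18,25),[17,24),[16,23),[15,22),[14,21); WM=17
i=13 t=15 v=6: → [15,22),[14,21),[13,20),[12,19),[11,18),[10,17),[9,16); WM=17
i=14 t=21 v=6: → [21,28),[20,27),[19,26),[18,25),[17,24),[16,23),[15,22); WM=17
i=15 t=23 v=4: → [23,30),[22,29),[21,28),[20,27),[19,26),[18,25),[17,24); WM=23; [11,18) fires=8 [12,19) fires=8 [13,20) fires=8 [14,21) fires=9 [15,22) fires=7 [16,23) fires=5
i=16 t=23 v=7: → [23,30),[22,29),[21,28),[20,27),[19,26),[18,25),[17,24); WM=23
i=17 t=23 v=8: → [23,30),[22,29),[21,28),[20,27),[19,26),[18,25),[17,24); WM=23
i=18 t=25 v=1: → [25,32),[24,31),[23,30),[22,29),[21,28),[20,27),[19,26); WM=23
i=19 t=22 v=2: → [22,29),[21,28),[20,27),[19,26),[18,25),[17,24),[16,23); WM=25; [17,24) fires=7 [18,25) fires=6
i=20 t=25 v=6: → [25,32),[24,31),[23,30),[22,29),[21,28),[20,27),[19,26); WM=25
i=21 t=26 v=3: → [26,33),[25,32),[24,31),[23,30),[22,29),[21,28),[20,27); WM=25
i=22 t=29 v=1: → [29,36),[28,35),[27,34),[26,33),[25,32),[24,31),[23,30); WM=25
i=23 t=39 v=5: → [39,46),[38,45),[37,44),[36,43),[35,42),[34,41),[33,40); WM=39; [19,26) fires=8 [20,27) fires=9 [21,28) fires=8 [22,29) fires=7 [23,30) fires=7 [24,31) fires=4 [25,32) fires=4 [26,33) fires=2 [27,34) fires=1 [28,35) fires=1 [29,36) fires=1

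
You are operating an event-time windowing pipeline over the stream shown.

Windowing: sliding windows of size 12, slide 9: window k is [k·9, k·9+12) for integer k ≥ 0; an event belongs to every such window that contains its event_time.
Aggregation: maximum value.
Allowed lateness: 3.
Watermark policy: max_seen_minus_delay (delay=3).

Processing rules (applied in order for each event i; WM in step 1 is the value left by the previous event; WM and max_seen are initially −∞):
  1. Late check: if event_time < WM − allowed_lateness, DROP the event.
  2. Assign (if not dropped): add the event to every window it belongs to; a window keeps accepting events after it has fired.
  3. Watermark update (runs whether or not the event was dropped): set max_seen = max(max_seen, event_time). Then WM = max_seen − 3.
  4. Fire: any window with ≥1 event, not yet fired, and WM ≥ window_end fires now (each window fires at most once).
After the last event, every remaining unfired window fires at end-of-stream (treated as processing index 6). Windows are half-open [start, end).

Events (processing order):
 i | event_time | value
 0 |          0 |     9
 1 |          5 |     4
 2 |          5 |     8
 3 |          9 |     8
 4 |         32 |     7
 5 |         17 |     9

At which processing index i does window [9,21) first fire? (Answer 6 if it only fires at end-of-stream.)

4

i=0 t=0 v=9: → [0,12); WM=-3
i=1 t=5 v=4: → [0,12); WM=2
i=2 t=5 v=8: → [0,12); WM=2
i=3 t=9 v=8: → [9,21),[0,12); WM=6
i=4 t=32 v=7: → [27,39); WM=29; [0,12) fires=9 [9,21) fires=8
i=5 t=17 v=9: DROP (t<29-3); WM=29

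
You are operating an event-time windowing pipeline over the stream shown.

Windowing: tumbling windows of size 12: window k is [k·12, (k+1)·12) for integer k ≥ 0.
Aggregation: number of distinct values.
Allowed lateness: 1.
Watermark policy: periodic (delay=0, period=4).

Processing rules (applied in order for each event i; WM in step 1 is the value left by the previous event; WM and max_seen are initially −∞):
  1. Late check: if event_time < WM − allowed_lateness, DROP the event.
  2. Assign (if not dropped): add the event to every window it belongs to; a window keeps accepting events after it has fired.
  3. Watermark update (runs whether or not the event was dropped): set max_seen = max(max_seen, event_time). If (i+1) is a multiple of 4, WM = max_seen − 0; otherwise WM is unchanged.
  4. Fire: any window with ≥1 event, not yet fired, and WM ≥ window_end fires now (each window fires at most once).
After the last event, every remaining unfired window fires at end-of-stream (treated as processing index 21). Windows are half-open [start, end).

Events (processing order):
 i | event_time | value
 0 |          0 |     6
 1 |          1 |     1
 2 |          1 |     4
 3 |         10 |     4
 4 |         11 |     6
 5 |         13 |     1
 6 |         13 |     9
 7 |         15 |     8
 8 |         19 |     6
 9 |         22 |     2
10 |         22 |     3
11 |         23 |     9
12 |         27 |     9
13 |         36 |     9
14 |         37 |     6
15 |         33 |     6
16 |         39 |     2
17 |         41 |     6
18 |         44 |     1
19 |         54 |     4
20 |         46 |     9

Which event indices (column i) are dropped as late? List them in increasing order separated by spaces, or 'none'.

i=0 t=0 v=6: → [0,12); WM=−∞
i=1 t=1 v=1: → [0,12); WM=−∞
i=2 t=1 v=4: → [0,12); WM=−∞
i=3 t=10 v=4: → [0,12); WM=10
i=4 t=11 v=6: → [0,12); WM=10
i=5 t=13 v=1: → [12,24); WM=10
i=6 t=13 v=9: → [12,24); WM=10
i=7 t=15 v=8: → [12,24); WM=15; [0,12) fires=3
i=8 t=19 v=6: → [12,24); WM=15
i=9 t=22 v=2: → [12,24); WM=15
i=10 t=22 v=3: → [12,24); WM=15
i=11 t=23 v=9: → [12,24); WM=23
i=12 t=27 v=9: → [24,36); WM=23
i=13 t=36 v=9: → [36,48); WM=23
i=14 t=37 v=6: → [36,48); WM=23
i=15 t=33 v=6: → [24,36); WM=37; [12,24) fires=6 [24,36) fires=2
i=16 t=39 v=2: → [36,48); WM=37
i=17 t=41 v=6: → [36,48); WM=37
i=18 t=44 v=1: → [36,48); WM=37
i=19 t=54 v=4: → [48,60); WM=54; [36,48) fires=4
i=20 t=46 v=9: DROP (t<54-1); WM=54

20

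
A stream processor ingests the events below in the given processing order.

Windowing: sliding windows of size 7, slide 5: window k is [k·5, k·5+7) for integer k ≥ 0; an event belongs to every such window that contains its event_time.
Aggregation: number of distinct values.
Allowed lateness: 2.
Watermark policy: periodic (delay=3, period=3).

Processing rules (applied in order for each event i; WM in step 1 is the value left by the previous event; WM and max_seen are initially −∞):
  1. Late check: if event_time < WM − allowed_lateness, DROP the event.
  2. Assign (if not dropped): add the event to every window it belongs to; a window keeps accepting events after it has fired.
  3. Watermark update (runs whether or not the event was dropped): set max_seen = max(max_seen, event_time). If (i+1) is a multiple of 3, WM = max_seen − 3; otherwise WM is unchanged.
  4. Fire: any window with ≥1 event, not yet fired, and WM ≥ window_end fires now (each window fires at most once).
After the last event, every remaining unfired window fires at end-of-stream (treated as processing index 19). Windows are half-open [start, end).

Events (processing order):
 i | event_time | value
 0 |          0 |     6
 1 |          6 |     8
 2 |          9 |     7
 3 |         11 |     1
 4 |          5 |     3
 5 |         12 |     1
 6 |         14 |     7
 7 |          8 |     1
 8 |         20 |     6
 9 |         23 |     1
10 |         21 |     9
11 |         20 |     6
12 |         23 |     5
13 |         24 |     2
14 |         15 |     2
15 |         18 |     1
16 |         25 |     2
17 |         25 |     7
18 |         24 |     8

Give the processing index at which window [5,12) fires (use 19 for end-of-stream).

8

i=0 t=0 v=6: → [0,7); WM=−∞
i=1 t=6 v=8: → [5,12),[0,7); WM=−∞
i=2 t=9 v=7: → [5,12); WM=6
i=3 t=11 v=1: → [10,17),[5,12); WM=6
i=4 t=5 v=3: → [5,12),[0,7); WM=6
i=5 t=12 v=1: → [10,17); WM=9; [0,7) fires=3
i=6 t=14 v=7: → [10,17); WM=9
i=7 t=8 v=1: → [5,12); WM=9
i=8 t=20 v=6: → [20,27),[15,22); WM=17; [5,12) fires=4 [10,17) fires=2
i=9 t=23 v=1: → [20,27); WM=17
i=10 t=21 v=9: → [20,27),[15,22); WM=17
i=11 t=20 v=6: → [20,27),[15,22); WM=20
i=12 t=23 v=5: → [20,27); WM=20
i=13 t=24 v=2: → [20,27); WM=20
i=14 t=15 v=2: DROP (t<20-2); WM=21
i=15 t=18 v=1: DROP (t<21-2); WM=21
i=16 t=25 v=2: → [25,32),[20,27); WM=21
i=17 t=25 v=7: → [25,32),[20,27); WM=22; [15,22) fires=2
i=18 t=24 v=8: → [20,27); WM=22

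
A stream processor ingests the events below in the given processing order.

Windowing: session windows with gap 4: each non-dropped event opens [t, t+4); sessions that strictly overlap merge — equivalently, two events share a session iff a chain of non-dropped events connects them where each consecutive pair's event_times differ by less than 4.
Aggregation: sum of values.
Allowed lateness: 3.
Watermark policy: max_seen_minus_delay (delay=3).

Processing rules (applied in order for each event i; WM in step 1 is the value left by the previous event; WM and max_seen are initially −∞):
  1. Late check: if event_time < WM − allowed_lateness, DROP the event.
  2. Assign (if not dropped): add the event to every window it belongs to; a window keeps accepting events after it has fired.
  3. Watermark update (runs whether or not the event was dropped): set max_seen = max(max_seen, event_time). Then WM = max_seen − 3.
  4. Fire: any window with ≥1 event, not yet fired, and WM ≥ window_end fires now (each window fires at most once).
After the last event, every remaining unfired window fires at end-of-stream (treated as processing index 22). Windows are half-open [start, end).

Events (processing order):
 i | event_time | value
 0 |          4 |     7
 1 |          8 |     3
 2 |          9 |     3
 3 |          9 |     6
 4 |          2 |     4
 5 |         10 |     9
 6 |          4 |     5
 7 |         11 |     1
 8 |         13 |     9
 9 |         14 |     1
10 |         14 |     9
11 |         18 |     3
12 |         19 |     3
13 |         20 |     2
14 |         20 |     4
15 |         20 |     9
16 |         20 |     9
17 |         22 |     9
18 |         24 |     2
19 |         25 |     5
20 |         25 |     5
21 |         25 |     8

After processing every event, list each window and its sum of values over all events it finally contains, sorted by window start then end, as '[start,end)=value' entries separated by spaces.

i=0 t=4 v=7: → [4,8); WM=1
i=1 t=8 v=3: → [8,12); WM=5
i=2 t=9 v=3: → [8,13); WM=6
i=3 t=9 v=6: → [8,13); WM=6
i=4 t=2 v=4: DROP (t<6-3); WM=6
i=5 t=10 v=9: → [8,14); WM=7
i=6 t=4 v=5: → [4,8); WM=7
i=7 t=11 v=1: → [8,15); WM=8
i=8 t=13 v=9: → [8,17); WM=10
i=9 t=14 v=1: → [8,18); WM=11
i=10 t=14 v=9: → [8,18); WM=11
i=11 t=18 v=3: → [18,22); WM=15
i=12 t=19 v=3: → [18,23); WM=16
i=13 t=20 v=2: → [18,24); WM=17
i=14 t=20 v=4: → [18,24); WM=17
i=15 t=20 v=9: → [18,24); WM=17
i=16 t=20 v=9: → [18,24); WM=17
i=17 t=22 v=9: → [18,26); WM=19
i=18 t=24 v=2: → [18,28); WM=21
i=19 t=25 v=5: → [18,29); WM=22
i=20 t=25 v=5: → [18,29); WM=22
i=21 t=25 v=8: → [18,29); WM=22

[4,8)=12 [8,18)=41 [18,29)=59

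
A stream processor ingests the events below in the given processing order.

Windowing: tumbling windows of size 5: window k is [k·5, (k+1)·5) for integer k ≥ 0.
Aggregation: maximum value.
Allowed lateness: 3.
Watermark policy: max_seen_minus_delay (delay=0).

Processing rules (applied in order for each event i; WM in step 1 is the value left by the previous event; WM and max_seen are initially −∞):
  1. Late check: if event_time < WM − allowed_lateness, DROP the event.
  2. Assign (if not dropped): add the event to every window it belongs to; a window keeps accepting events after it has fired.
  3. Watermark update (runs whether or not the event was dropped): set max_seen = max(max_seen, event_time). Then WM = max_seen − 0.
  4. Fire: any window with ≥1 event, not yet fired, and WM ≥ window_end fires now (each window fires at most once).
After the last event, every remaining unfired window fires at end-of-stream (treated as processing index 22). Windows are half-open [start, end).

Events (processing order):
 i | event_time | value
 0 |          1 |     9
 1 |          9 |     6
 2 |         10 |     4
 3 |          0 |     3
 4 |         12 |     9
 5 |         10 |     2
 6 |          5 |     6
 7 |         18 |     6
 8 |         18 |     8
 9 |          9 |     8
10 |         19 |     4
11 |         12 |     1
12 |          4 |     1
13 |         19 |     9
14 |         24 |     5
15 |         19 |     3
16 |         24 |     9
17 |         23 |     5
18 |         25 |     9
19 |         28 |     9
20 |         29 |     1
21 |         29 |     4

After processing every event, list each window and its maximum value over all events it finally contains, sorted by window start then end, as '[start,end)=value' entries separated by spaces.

i=0 t=1 v=9: → [0,5); WM=1
i=1 t=9 v=6: → [5,10); WM=9; [0,5) fires=9
i=2 t=10 v=4: → [10,15); WM=10; [5,10) fires=6
i=3 t=0 v=3: DROP (t<10-3); WM=10
i=4 t=12 v=9: → [10,15); WM=12
i=5 t=10 v=2: → [10,15); WM=12
i=6 t=5 v=6: DROP (t<12-3); WM=12
i=7 t=18 v=6: → [15,20); WM=18; [10,15) fires=9
i=8 t=18 v=8: → [15,20); WM=18
i=9 t=9 v=8: DROP (t<18-3); WM=18
i=10 t=19 v=4: → [15,20); WM=19
i=11 t=12 v=1: DROP (t<19-3); WM=19
i=12 t=4 v=1: DROP (t<19-3); WM=19
i=13 t=19 v=9: → [15,20); WM=19
i=14 t=24 v=5: → [20,25); WM=24; [15,20) fires=9
i=15 t=19 v=3: DROP (t<24-3); WM=24
i=16 t=24 v=9: → [20,25); WM=24
i=17 t=23 v=5: → [20,25); WM=24
i=18 t=25 v=9: → [25,30); WM=25; [20,25) fires=9
i=19 t=28 v=9: → [25,30); WM=28
i=20 t=29 v=1: → [25,30); WM=29
i=21 t=29 v=4: → [25,30); WM=29

[0,5)=9 [5,10)=6 [10,15)=9 [15,20)=9 [20,25)=9 [25,30)=9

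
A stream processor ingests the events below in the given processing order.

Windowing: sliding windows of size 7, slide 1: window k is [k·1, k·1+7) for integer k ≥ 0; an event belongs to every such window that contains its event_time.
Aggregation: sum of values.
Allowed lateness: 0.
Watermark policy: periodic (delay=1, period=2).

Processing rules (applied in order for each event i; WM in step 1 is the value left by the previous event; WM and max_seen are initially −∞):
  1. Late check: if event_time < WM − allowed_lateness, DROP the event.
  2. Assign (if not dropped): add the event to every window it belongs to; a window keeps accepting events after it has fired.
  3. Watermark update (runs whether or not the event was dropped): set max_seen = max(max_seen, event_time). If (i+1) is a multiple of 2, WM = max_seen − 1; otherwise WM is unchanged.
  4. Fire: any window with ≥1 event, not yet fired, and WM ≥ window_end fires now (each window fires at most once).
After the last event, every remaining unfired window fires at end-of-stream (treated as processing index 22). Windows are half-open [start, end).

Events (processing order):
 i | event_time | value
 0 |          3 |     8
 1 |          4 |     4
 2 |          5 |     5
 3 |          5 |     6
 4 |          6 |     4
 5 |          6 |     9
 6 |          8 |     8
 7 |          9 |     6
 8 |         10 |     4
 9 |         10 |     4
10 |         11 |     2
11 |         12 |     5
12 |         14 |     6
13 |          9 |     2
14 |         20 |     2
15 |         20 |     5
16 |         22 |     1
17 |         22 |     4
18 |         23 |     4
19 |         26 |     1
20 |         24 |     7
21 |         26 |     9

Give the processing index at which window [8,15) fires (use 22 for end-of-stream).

15

i=0 t=3 v=8: → [3,10),[2,9),[1,8),[0,7); WM=−∞
i=1 t=4 v=4: → [4,11),[3,10),[2,9),[1,8),[0,7); WM=3
i=2 t=5 v=5: → [5,12),[4,11),[3,10),[2,9),[1,8),[0,7); WM=3
i=3 t=5 v=6: → [5,12),[4,11),[3,10),[2,9),[1,8),[0,7); WM=4
i=4 t=6 v=4: → [6,13),[5,12),[4,11),[3,10),[2,9),[1,8),[0,7); WM=4
i=5 t=6 v=9: → [6,13),[5,12),[4,11),[3,10),[2,9),[1,8),[0,7); WM=5
i=6 t=8 v=8: → [8,15),[7,14),[6,13),[5,12),[4,11),[3,10),[2,9); WM=5
i=7 t=9 v=6: → [9,16),[8,15),[7,14),[6,13),[5,12),[4,11),[3,10); WM=8; [0,7) fires=36 [1,8) fires=36
i=8 t=10 v=4: → [10,17),[9,16),[8,15),[7,14),[6,13),[5,12),[4,11); WM=8
i=9 t=10 v=4: → [10,17),[9,16),[8,15),[7,14),[6,13),[5,12),[4,11); WM=9; [2,9) fires=44
i=10 t=11 v=2: → [11,18),[10,17),[9,16),[8,15),[7,14),[6,13),[5,12); WM=9
i=11 t=12 v=5: → [12,19),[11,18),[10,17),[9,16),[8,15),[7,14),[6,13); WM=11; [3,10) fires=50 [4,11) fires=50
i=12 t=14 v=6: → [14,21),[13,20),[12,19),[11,18),[10,17),[9,16),[8,15); WM=11
i=13 t=9 v=2: DROP (t<11-0); WM=13; [5,12) fires=48 [6,13) fires=42
i=14 t=20 v=2: → [20,27),[19,26),[18,25),[17,24),[16,23),[15,22),[14,21); WM=13
i=15 t=20 v=5: → [20,27),[19,26),[18,25),[17,24),[16,23),[15,22),[14,21); WM=19; [7,14) fires=29 [8,15) fires=35 [9,16) fires=27 [10,17) fires=21 [11,18) fires=13 [12,19) fires=11
i=16 t=22 v=1: → [22,29),[21,28),[20,27),[19,26),[18,25),[17,24),[16,23); WM=19
i=17 t=22 v=4: → [22,29),[21,28),[20,27),[19,26),[18,25),[17,24),[16,23); WM=21; [13,20) fires=6 [14,21) fires=13
i=18 t=23 v=4: → [23,30),[22,29),[21,28),[20,27),[19,26),[18,25),[17,24); WM=21
i=19 t=26 v=1: → [26,33),[25,32),[24,31),[23,30),[22,29),[21,28),[20,27); WM=25; [15,22) fires=7 [16,23) fires=12 [17,24) fires=16 [18,25) fires=16
i=20 t=24 v=7: DROP (t<25-0); WM=25
i=21 t=26 v=9: → [26,33),[25,32),[24,31),[23,30),[22,29),[21,28),[20,27); WM=25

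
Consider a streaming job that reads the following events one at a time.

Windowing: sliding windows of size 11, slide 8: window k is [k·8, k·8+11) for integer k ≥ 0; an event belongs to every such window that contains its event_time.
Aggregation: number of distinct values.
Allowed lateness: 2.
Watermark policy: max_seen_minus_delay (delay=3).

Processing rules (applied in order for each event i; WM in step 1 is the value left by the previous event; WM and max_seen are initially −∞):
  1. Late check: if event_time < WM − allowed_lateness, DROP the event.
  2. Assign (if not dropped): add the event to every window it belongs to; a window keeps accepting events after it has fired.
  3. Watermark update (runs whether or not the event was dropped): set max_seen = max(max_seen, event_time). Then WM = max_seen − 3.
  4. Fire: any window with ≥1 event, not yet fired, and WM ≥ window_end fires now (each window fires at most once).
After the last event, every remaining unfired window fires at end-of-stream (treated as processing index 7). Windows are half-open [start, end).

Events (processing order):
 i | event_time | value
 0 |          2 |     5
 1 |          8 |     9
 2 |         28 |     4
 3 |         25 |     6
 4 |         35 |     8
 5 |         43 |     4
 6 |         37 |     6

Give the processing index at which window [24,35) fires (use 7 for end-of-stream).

5

i=0 t=2 v=5: → [0,11); WM=-1
i=1 t=8 v=9: → [8,19),[0,11); WM=5
i=2 t=28 v=4: → [24,35); WM=25; [0,11) fires=2 [8,19) fires=1
i=3 t=25 v=6: → [24,35),[16,27); WM=25
i=4 t=35 v=8: → [32,43); WM=32; [16,27) fires=1
i=5 t=43 v=4: → [40,51); WM=40; [24,35) fires=2
i=6 t=37 v=6: DROP (t<40-2); WM=40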